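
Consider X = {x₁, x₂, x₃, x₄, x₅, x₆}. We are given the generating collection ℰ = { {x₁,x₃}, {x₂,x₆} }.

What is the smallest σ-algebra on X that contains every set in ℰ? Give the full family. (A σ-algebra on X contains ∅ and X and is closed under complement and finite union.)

Answer: σ(ℰ) = { ∅, {x₁,x₃}, {x₂,x₆}, {x₄,x₅}, {x₁,x₂,x₃,x₆}, {x₁,x₃,x₄,x₅}, {x₂,x₄,x₅,x₆}, X }

Check:
Seed the family with ℰ together with ∅ and X: { ∅, {x₁,x₃}, {x₂,x₆}, X }.
Pass 1 (3 new):
  {x₁,x₂,x₃,x₆}  = {x₁,x₃} ∪ {x₂,x₆}
  {x₁,x₃,x₄,x₅}  = {x₂,x₆}ᶜ
  {x₂,x₄,x₅,x₆}  = {x₁,x₃}ᶜ
  (now 7)
Pass 2 adds 1:
  {x₄,x₅}  = {x₁,x₂,x₃,x₆}ᶜ
  (now 8)
Pass 3: no new sets; the family is a σ-algebra.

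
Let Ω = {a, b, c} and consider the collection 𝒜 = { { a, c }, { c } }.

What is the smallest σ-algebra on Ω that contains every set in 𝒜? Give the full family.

σ(𝒜) (8 sets): { {}, { a }, { b }, { c }, { a, b }, { a, c }, { b, c }, Ω }

Check:
Take S₀ = 𝒜 ∪ {∅, Ω} = { {}, { c }, { a, c }, Ω }.
Pass 1 adds 2:
  { b }  = Ω∖{ a, c }
  { a, b }  = Ω∖{ c }
  — 6 sets.
Pass 2. New:
  { b, c }  = { c } ∪ { b }
  — 7 sets.
Pass 3. New:
  { a }  = Ω∖{ b, c }
  — 8 sets.
Pass 4 adds nothing — fixpoint reached.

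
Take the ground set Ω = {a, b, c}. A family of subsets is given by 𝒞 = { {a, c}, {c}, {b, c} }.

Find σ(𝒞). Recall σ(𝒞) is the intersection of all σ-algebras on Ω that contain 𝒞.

Start: 𝒞 ∪ {∅, Ω} = { ∅, {c}, {a, c}, {b, c}, Ω }.
Step 1 (3 new):
  {a}  = Ω∖{b, c}
  {b}  = Ω∖{a, c}
  {a, b}  = Ω∖{c}
Step 2: already closed under ᶜ and ∪.

Therefore σ(𝒞) = { ∅, {a}, {b}, {c}, {a, b}, {a, c}, {b, c}, Ω } (|σ(𝒞)| = 8).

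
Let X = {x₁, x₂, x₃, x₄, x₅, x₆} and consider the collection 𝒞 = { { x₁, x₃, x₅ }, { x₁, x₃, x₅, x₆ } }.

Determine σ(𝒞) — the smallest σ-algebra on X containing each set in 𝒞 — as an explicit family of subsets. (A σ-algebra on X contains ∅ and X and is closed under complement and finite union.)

|σ(𝒞)| = 8.  σ(𝒞) = { {  }, { x₆ }, { x₂, x₄ }, { x₁, x₃, x₅ }, { x₂, x₄, x₆ }, { x₁, x₃, x₅, x₆ }, { x₁, x₂, x₃, x₄, x₅ }, X }

Derivation:
Take S₀ = 𝒞 ∪ {∅, X} = { {  }, { x₁, x₃, x₅ }, { x₁, x₃, x₅, x₆ }, X }.
Round 1 adds 2:
  { x₂, x₄ }  = { x₁, x₃, x₅, x₆ }ᶜ
  { x₂, x₄, x₆ }  = { x₁, x₃, x₅ }ᶜ
  (now 6)
Round 2: 1 new —
  { x₁, x₂, x₃, x₄, x₅ }  = { x₁, x₃, x₅ } ∪ { x₂, x₄ }
  (now 7)
Round 3: 1 new —
  { x₆ }  = { x₁, x₂, x₃, x₄, x₅ }ᶜ
  (now 8)
Round 4 adds nothing — fixpoint reached.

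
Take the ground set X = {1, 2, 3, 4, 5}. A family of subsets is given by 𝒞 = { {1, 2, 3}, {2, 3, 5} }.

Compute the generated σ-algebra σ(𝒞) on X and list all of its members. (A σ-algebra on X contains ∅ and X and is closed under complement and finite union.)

Seed the family with 𝒞 together with ∅ and X: { ∅, {1, 2, 3}, {2, 3, 5}, X }.
Iteration 1 (3 new):
  {1, 4}  = {2, 3, 5}ᶜ
  {4, 5}  = {1, 2, 3}ᶜ
  {1, 2, 3, 5}  = {1, 2, 3} ∪ {2, 3, 5}
  — 7 sets.
Iteration 2 adds 4:
  {4}  = {1, 2, 3, 5}ᶜ
  {1, 4, 5}  = {4, 5} ∪ {1, 4}
  {1, 2, 3, 4}  = {1, 2, 3} ∪ {1, 4}
  {2, 3, 4, 5}  = {4, 5} ∪ {2, 3, 5}
  — 11 sets.
Iteration 3 (3 new):
  {1}  = {2, 3, 4, 5}ᶜ
  {5}  = {1, 2, 3, 4}ᶜ
  {2, 3}  = {1, 4, 5}ᶜ
  — 14 sets.
Iteration 4 adds 2:
  {1, 5}  = {5} ∪ {1}
  {2, 3, 4}  = {2, 3} ∪ {4}
  — 16 sets.
Iteration 5: already closed under ᶜ and ∪.

|σ(𝒞)| = 16.  σ(𝒞) = { ∅, {1}, {4}, {5}, {1, 4}, {1, 5}, {2, 3}, {4, 5}, {1, 2, 3}, {1, 4, 5}, {2, 3, 4}, {2, 3, 5}, {1, 2, 3, 4}, {1, 2, 3, 5}, {2, 3, 4, 5}, X }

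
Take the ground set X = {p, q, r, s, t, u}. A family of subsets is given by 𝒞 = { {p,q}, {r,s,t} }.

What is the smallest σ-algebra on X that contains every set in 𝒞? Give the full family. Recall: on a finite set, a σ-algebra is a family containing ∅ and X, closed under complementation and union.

Take S₀ = 𝒞 ∪ {∅, X} = { {}, {p,q}, {r,s,t}, X }.
Round 1: 3 new —
  {p,q,u}  = ᶜ of {r,s,t}
  {r,s,t,u}  = ᶜ of {p,q}
  {p,q,r,s,t}  = {p,q} ∪ {r,s,t}
  (now 7)
Round 2 (1 new):
  {u}  = ᶜ of {p,q,r,s,t}
  (now 8)
Round 3: stable.

Hence σ(𝒞) has 8 members: { {}, {u}, {p,q}, {p,q,u}, {r,s,t}, {r,s,t,u}, {p,q,r,s,t}, X }.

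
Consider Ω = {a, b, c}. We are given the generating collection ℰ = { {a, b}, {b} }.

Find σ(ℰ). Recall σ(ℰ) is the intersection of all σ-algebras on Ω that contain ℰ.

Initial family (4 sets): { {}, {b}, {a, b}, Ω }.
Iteration 1: 2 new —
  {c}  = ᶜ of {a, b}
  {a, c}  = ᶜ of {b}
  |family| = 6
Iteration 2: 1 new —
  {b, c}  = {c} ∪ {b}
  |family| = 7
Iteration 3 adds 1:
  {a}  = ᶜ of {b, c}
  |family| = 8
Iteration 4: already closed under ᶜ and ∪.

|σ(ℰ)| = 8.  σ(ℰ) = { {}, {a}, {b}, {c}, {a, b}, {a, c}, {b, c}, Ω }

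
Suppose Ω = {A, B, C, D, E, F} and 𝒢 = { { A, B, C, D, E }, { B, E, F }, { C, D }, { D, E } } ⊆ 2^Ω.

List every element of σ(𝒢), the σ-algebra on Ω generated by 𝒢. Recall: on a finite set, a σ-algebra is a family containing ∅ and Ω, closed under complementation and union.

Begin from { {}, { C, D }, { D, E }, { B, E, F }, { A, B, C, D, E }, Ω } (that is, 𝒢 plus ∅ and Ω).
Step 1. New:
  { F }  = ᶜ of { A, B, C, D, E }
  { A, C, D }  = ᶜ of { B, E, F }
  { C, D, E }  = { D, E } ∪ { C, D }
  { A, B, C, F }  = ᶜ of { D, E }
  { A, B, E, F }  = ᶜ of { C, D }
  { B, D, E, F }  = { D, E } ∪ { B, E, F }
  { B, C, D, E, F }  = { C, D } ∪ { B, E, F }
  — 13 sets.
Step 2 (11 new):
  { A }  = ᶜ of { B, C, D, E, F }
  { A, C }  = ᶜ of { B, D, E, F }
  { A, B, F }  = ᶜ of { C, D, E }
  { C, D, F }  = { C, D } ∪ { F }
  { D, E, F }  = { F } ∪ { D, E }
  { A, C, D, E }  = { C, D, E } ∪ { A, C, D }
  { A, C, D, F }  = { F } ∪ { A, C, D }
  { C, D, E, F }  = { C, D, E } ∪ { F }
  { A, B, C, D, F }  = { C, D } ∪ { A, B, C, F }
  { A, B, C, E, F }  = { B, E, F } ∪ { A, B, C, F }
  { A, B, D, E, F }  = { D, E } ∪ { A, B, E, F }
  — 24 sets.
Step 3 adds 13:
  { C }  = ᶜ of { A, B, D, E, F }
  { D }  = ᶜ of { A, B, C, E, F }
  { E }  = ᶜ of { A, B, C, D, F }
  { A, B }  = ᶜ of { C, D, E, F }
  { A, F }  = { F } ∪ { A }
  { B, E }  = ᶜ of { A, C, D, F }
  { B, F }  = ᶜ of { A, C, D, E }
  { A, B, C }  = ᶜ of { D, E, F }
  { A, B, E }  = ᶜ of { C, D, F }
  { A, C, F }  = { A, C } ∪ { F }
  { A, D, E }  = { D, E } ∪ { A }
  { A, D, E, F }  = { D, E, F } ∪ { A }
  { A, C, D, E, F }  = { C, D, E } ∪ { A, C, D, F }
  — 37 sets.
Step 4: +24 →
  { B }  = ᶜ of { A, C, D, E, F }
  { A, D }  = { A } ∪ { D }
  { A, E }  = { A } ∪ { E }
  { B, C }  = ᶜ of { A, D, E, F }
  { C, E }  = { E } ∪ { C }
  { C, F }  = { F } ∪ { C }
  { D, F }  = { F } ∪ { D }
  { E, F }  = { F } ∪ { E }
  { A, B, D }  = { A, B } ∪ { D }
  { A, C, E }  = { E } ∪ { A, C }
  { A, D, F }  = { A, F } ∪ { D }
  { A, E, F }  = { A, F } ∪ { E }
  { B, C, E }  = { B, E } ∪ { C }
  { B, C, F }  = ᶜ of { A, D, E }
  { B, D, E }  = ᶜ of { A, C, F }
  { B, D, F }  = { B, F } ∪ { D }
  { A, B, C, D }  = { C, D } ∪ { A, B, C }
  { A, B, C, E }  = { B, E } ∪ { A, B, C }
  { A, B, D, E }  = { A, D, E } ∪ { B, E }
  { A, B, D, F }  = { D } ∪ { A, B, F }
  { A, C, E, F }  = { A, C, F } ∪ { E }
  { B, C, D, E }  = ᶜ of { A, F }
  { B, C, D, F }  = { C, D } ∪ { B, F }
  { B, C, E, F }  = { B, E, F } ∪ { C }
  — 61 sets.
Step 5: +3 →
  { B, D }  = ᶜ of { A, C, E, F }
  { B, C, D }  = ᶜ of { A, E, F }
  { C, E, F }  = ᶜ of { A, B, D }
  — 64 sets.
Step 6: already closed under ᶜ and ∪.

Therefore σ(𝒢) = { {}, { A }, { B }, { C }, { D }, { E }, { F }, { A, B }, { A, C }, { A, D }, { A, E }, { A, F }, { B, C }, { B, D }, { B, E }, { B, F }, { C, D }, { C, E }, { C, F }, { D, E }, { D, F }, { E, F }, { A, B, C }, { A, B, D }, { A, B, E }, { A, B, F }, { A, C, D }, { A, C, E }, { A, C, F }, { A, D, E }, { A, D, F }, { A, E, F }, { B, C, D }, { B, C, E }, { B, C, F }, { B, D, E }, { B, D, F }, { B, E, F }, { C, D, E }, { C, D, F }, { C, E, F }, { D, E, F }, { A, B, C, D }, { A, B, C, E }, { A, B, C, F }, { A, B, D, E }, { A, B, D, F }, { A, B, E, F }, { A, C, D, E }, { A, C, D, F }, { A, C, E, F }, { A, D, E, F }, { B, C, D, E }, { B, C, D, F }, { B, C, E, F }, { B, D, E, F }, { C, D, E, F }, { A, B, C, D, E }, { A, B, C, D, F }, { A, B, C, E, F }, { A, B, D, E, F }, { A, C, D, E, F }, { B, C, D, E, F }, Ω } (|σ(𝒢)| = 64).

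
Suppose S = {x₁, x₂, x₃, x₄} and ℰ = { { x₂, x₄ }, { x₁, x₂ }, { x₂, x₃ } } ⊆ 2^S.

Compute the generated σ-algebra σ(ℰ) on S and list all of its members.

Answer: σ(ℰ) = { ∅, { x₁ }, { x₂ }, { x₃ }, { x₄ }, { x₁, x₂ }, { x₁, x₃ }, { x₁, x₄ }, { x₂, x₃ }, { x₂, x₄ }, { x₃, x₄ }, { x₁, x₂, x₃ }, { x₁, x₂, x₄ }, { x₁, x₃, x₄ }, { x₂, x₃, x₄ }, S }

Trace:
Seed the family with ℰ together with ∅ and S: { ∅, { x₁, x₂ }, { x₂, x₃ }, { x₂, x₄ }, S }.
Step 1: +6 →
  { x₁, x₃ }  = S∖{ x₂, x₄ }
  { x₁, x₄ }  = S∖{ x₂, x₃ }
  { x₃, x₄ }  = S∖{ x₁, x₂ }
  { x₁, x₂, x₃ }  = { x₂, x₃ } ∪ { x₁, x₂ }
  { x₁, x₂, x₄ }  = { x₁, x₂ } ∪ { x₂, x₄ }
  { x₂, x₃, x₄ }  = { x₂, x₃ } ∪ { x₂, x₄ }
  (now 11)
Step 2: +4 →
  { x₁ }  = S∖{ x₂, x₃, x₄ }
  { x₃ }  = S∖{ x₁, x₂, x₄ }
  { x₄ }  = S∖{ x₁, x₂, x₃ }
  { x₁, x₃, x₄ }  = { x₃, x₄ } ∪ { x₁, x₄ }
  (now 15)
Step 3 (1 new):
  { x₂ }  = S∖{ x₁, x₃, x₄ }
  (now 16)
After Step 4 the family is unchanged; done.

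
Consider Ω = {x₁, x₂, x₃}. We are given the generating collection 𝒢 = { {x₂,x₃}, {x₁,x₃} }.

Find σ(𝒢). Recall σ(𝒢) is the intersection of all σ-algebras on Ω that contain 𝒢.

Begin from { ∅, {x₁,x₃}, {x₂,x₃}, Ω } (that is, 𝒢 plus ∅ and Ω).
Pass 1. New:
  {x₁}  = complement {x₂,x₃}
  {x₂}  = complement {x₁,x₃}
  (now 6)
Pass 2 (1 new):
  {x₁,x₂}  = {x₂} ∪ {x₁}
  (now 7)
Pass 3. New:
  {x₃}  = complement {x₁,x₂}
  (now 8)
Pass 4: closed — nothing new.

σ(𝒢) = { ∅, {x₁}, {x₂}, {x₃}, {x₁,x₂}, {x₁,x₃}, {x₂,x₃}, Ω }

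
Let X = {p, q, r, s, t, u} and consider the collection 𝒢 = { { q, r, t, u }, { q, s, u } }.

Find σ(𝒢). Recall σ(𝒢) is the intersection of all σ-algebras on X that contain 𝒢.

|σ(𝒢)| = 16.  σ(𝒢) = { {}, { p }, { s }, { p, s }, { q, u }, { r, t }, { p, q, u }, { p, r, t }, { q, s, u }, { r, s, t }, { p, q, s, u }, { p, r, s, t }, { q, r, t, u }, { p, q, r, t, u }, { q, r, s, t, u }, X }

Derivation:
Start: 𝒢 ∪ {∅, X} = { {}, { q, s, u }, { q, r, t, u }, X }.
Step 1 adds 3:
  { p, s }  = ᶜ of { q, r, t, u }
  { p, r, t }  = ᶜ of { q, s, u }
  { q, r, s, t, u }  = { q, s, u } ∪ { q, r, t, u }
  (now 7)
Step 2 (4 new):
  { p }  = ᶜ of { q, r, s, t, u }
  { p, q, s, u }  = { q, s, u } ∪ { p, s }
  { p, r, s, t }  = { p, s } ∪ { p, r, t }
  { p, q, r, t, u }  = { p, r, t } ∪ { q, r, t, u }
  (now 11)
Step 3 adds 3:
  { s }  = ᶜ of { p, q, r, t, u }
  { q, u }  = ᶜ of { p, r, s, t }
  { r, t }  = ᶜ of { p, q, s, u }
  (now 14)
Step 4: +2 →
  { p, q, u }  = { p } ∪ { q, u }
  { r, s, t }  = { s } ∪ { r, t }
  (now 16)
Step 5: already closed under ᶜ and ∪.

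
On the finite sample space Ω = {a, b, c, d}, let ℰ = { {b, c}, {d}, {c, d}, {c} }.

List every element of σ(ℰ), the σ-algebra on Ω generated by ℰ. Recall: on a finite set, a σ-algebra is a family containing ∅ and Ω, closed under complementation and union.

|σ(ℰ)| = 16.  σ(ℰ) = { ∅, {a}, {b}, {c}, {d}, {a, b}, {a, c}, {a, d}, {b, c}, {b, d}, {c, d}, {a, b, c}, {a, b, d}, {a, c, d}, {b, c, d}, Ω }

Derivation:
Take S₀ = ℰ ∪ {∅, Ω} = { ∅, {c}, {d}, {b, c}, {c, d}, Ω }.
Pass 1. New:
  {a, b}  = {c, d}ᶜ
  {a, d}  = {b, c}ᶜ
  {a, b, c}  = {d}ᶜ
  {a, b, d}  = {c}ᶜ
  {b, c, d}  = {c, d} ∪ {b, c}
Pass 2 adds 2:
  {a}  = {b, c, d}ᶜ
  {a, c, d}  = {c, d} ∪ {a, d}
Pass 3. New:
  {b}  = {a, c, d}ᶜ
  {a, c}  = {c} ∪ {a}
Pass 4 adds 1:
  {b, d}  = {a, c}ᶜ
Pass 5: stable.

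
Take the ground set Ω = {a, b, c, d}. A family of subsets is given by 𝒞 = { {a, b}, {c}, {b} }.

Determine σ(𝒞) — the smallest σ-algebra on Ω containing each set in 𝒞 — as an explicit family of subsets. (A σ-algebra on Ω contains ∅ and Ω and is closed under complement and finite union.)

σ(𝒞) (16 sets): { {}, {a}, {b}, {c}, {d}, {a, b}, {a, c}, {a, d}, {b, c}, {b, d}, {c, d}, {a, b, c}, {a, b, d}, {a, c, d}, {b, c, d}, Ω }

Working:
Begin from { {}, {b}, {c}, {a, b}, Ω } (that is, 𝒞 plus ∅ and Ω).
Round 1 (5 new):
  {b, c}  = {c} ∪ {b}
  {c, d}  = Ω∖{a, b}
  {a, b, c}  = {c} ∪ {a, b}
  {a, b, d}  = Ω∖{c}
  {a, c, d}  = Ω∖{b}
  [10 total]
Round 2: 3 new —
  {d}  = Ω∖{a, b, c}
  {a, d}  = Ω∖{b, c}
  {b, c, d}  = {c, d} ∪ {b}
  [13 total]
Round 3: +2 →
  {a}  = Ω∖{b, c, d}
  {b, d}  = {d} ∪ {b}
  [15 total]
Round 4 (1 new):
  {a, c}  = Ω∖{b, d}
  [16 total]
Round 5: stable.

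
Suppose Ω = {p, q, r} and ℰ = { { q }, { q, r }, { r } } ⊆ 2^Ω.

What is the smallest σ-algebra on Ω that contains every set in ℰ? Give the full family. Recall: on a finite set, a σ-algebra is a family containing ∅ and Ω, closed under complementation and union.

σ(ℰ) = { {  }, { p }, { q }, { r }, { p, q }, { p, r }, { q, r }, Ω }

Working:
Take S₀ = ℰ ∪ {∅, Ω} = { {  }, { q }, { r }, { q, r }, Ω }.
Step 1: 3 new —
  { p }  = ᶜ of { q, r }
  { p, q }  = ᶜ of { r }
  { p, r }  = ᶜ of { q }
After Step 2 the family is unchanged; done.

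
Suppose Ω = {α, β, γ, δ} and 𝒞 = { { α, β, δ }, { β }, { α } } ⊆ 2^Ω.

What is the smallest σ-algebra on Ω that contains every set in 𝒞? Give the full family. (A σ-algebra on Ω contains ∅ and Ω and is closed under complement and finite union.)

Start: 𝒞 ∪ {∅, Ω} = { {}, { α }, { β }, { α, β, δ }, Ω }.
Round 1: 4 new —
  { γ }  = Ω∖{ α, β, δ }
  { α, β }  = { β } ∪ { α }
  { α, γ, δ }  = Ω∖{ β }
  { β, γ, δ }  = Ω∖{ α }
  (now 9)
Round 2: +4 →
  { α, γ }  = { γ } ∪ { α }
  { β, γ }  = { β } ∪ { γ }
  { γ, δ }  = Ω∖{ α, β }
  { α, β, γ }  = { α, β } ∪ { γ }
  (now 13)
Round 3: +3 →
  { δ }  = Ω∖{ α, β, γ }
  { α, δ }  = Ω∖{ β, γ }
  { β, δ }  = Ω∖{ α, γ }
  (now 16)
Round 4: already closed under ᶜ and ∪.

σ(𝒞) = { {}, { α }, { β }, { γ }, { δ }, { α, β }, { α, γ }, { α, δ }, { β, γ }, { β, δ }, { γ, δ }, { α, β, γ }, { α, β, δ }, { α, γ, δ }, { β, γ, δ }, Ω }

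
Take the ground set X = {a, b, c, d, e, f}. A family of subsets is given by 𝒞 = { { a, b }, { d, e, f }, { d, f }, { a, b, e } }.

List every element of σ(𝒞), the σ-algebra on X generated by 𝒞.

σ(𝒞) (16 sets): { ∅, { c }, { e }, { a, b }, { c, e }, { d, f }, { a, b, c }, { a, b, e }, { c, d, f }, { d, e, f }, { a, b, c, e }, { a, b, d, f }, { c, d, e, f }, { a, b, c, d, f }, { a, b, d, e, f }, X }

Derivation:
Begin from { ∅, { a, b }, { d, f }, { a, b, e }, { d, e, f }, X } (that is, 𝒞 plus ∅ and X).
Iteration 1. New:
  { a, b, c }  = ᶜ of { d, e, f }
  { c, d, f }  = ᶜ of { a, b, e }
  { a, b, c, e }  = ᶜ of { d, f }
  { a, b, d, f }  = { a, b } ∪ { d, f }
  { c, d, e, f }  = ᶜ of { a, b }
  { a, b, d, e, f }  = { a, b, e } ∪ { d, f }
Iteration 2: +3 →
  { c }  = ᶜ of { a, b, d, e, f }
  { c, e }  = ᶜ of { a, b, d, f }
  { a, b, c, d, f }  = { a, b, c } ∪ { a, b, d, f }
Iteration 3: 1 new —
  { e }  = ᶜ of { a, b, c, d, f }
Iteration 4: closed — nothing new.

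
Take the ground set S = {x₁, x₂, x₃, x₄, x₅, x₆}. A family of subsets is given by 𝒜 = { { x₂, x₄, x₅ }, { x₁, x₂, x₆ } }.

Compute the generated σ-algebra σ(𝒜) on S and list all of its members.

Initial family (4 sets): { {}, { x₁, x₂, x₆ }, { x₂, x₄, x₅ }, S }.
Step 1 (3 new):
  { x₁, x₃, x₆ }  = S∖{ x₂, x₄, x₅ }
  { x₃, x₄, x₅ }  = S∖{ x₁, x₂, x₆ }
  { x₁, x₂, x₄, x₅, x₆ }  = { x₂, x₄, x₅ } ∪ { x₁, x₂, x₆ }
  |family| = 7
Step 2 adds 4:
  { x₃ }  = S∖{ x₁, x₂, x₄, x₅, x₆ }
  { x₁, x₂, x₃, x₆ }  = { x₁, x₃, x₆ } ∪ { x₁, x₂, x₆ }
  { x₂, x₃, x₄, x₅ }  = { x₃, x₄, x₅ } ∪ { x₂, x₄, x₅ }
  { x₁, x₃, x₄, x₅, x₆ }  = { x₃, x₄, x₅ } ∪ { x₁, x₃, x₆ }
  |family| = 11
Step 3. New:
  { x₂ }  = S∖{ x₁, x₃, x₄, x₅, x₆ }
  { x₁, x₆ }  = S∖{ x₂, x₃, x₄, x₅ }
  { x₄, x₅ }  = S∖{ x₁, x₂, x₃, x₆ }
  |family| = 14
Step 4 adds 2:
  { x₂, x₃ }  = { x₃ } ∪ { x₂ }
  { x₁, x₄, x₅, x₆ }  = { x₄, x₅ } ∪ { x₁, x₆ }
  |family| = 16
Step 5 adds nothing — fixpoint reached.

σ(𝒜) = { {}, { x₂ }, { x₃ }, { x₁, x₆ }, { x₂, x₃ }, { x₄, x₅ }, { x₁, x₂, x₆ }, { x₁, x₃, x₆ }, { x₂, x₄, x₅ }, { x₃, x₄, x₅ }, { x₁, x₂, x₃, x₆ }, { x₁, x₄, x₅, x₆ }, { x₂, x₃, x₄, x₅ }, { x₁, x₂, x₄, x₅, x₆ }, { x₁, x₃, x₄, x₅, x₆ }, S }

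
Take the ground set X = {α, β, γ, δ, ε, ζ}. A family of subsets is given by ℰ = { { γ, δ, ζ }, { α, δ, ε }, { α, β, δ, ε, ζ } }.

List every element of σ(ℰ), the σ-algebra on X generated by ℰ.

Start: ℰ ∪ {∅, X} = { {}, { α, δ, ε }, { γ, δ, ζ }, { α, β, δ, ε, ζ }, X }.
Pass 1 (4 new):
  { γ }  = ᶜ of { α, β, δ, ε, ζ }
  { α, β, ε }  = ᶜ of { γ, δ, ζ }
  { β, γ, ζ }  = ᶜ of { α, δ, ε }
  { α, γ, δ, ε, ζ }  = { α, δ, ε } ∪ { γ, δ, ζ }
  (now 9)
Pass 2 adds 6:
  { β }  = ᶜ of { α, γ, δ, ε, ζ }
  { α, β, γ, ε }  = { γ } ∪ { α, β, ε }
  { α, β, δ, ε }  = { α, δ, ε } ∪ { α, β, ε }
  { α, γ, δ, ε }  = { α, δ, ε } ∪ { γ }
  { β, γ, δ, ζ }  = { β, γ, ζ } ∪ { γ, δ, ζ }
  { α, β, γ, ε, ζ }  = { β, γ, ζ } ∪ { α, β, ε }
  (now 15)
Pass 3. New:
  { δ }  = ᶜ of { α, β, γ, ε, ζ }
  { α, ε }  = ᶜ of { β, γ, δ, ζ }
  { β, γ }  = { γ } ∪ { β }
  { β, ζ }  = ᶜ of { α, γ, δ, ε }
  { γ, ζ }  = ᶜ of { α, β, δ, ε }
  { δ, ζ }  = ᶜ of { α, β, γ, ε }
  { α, β, γ, δ, ε }  = { α, δ, ε } ∪ { α, β, γ, ε }
  (now 22)
Pass 4. New:
  { ζ }  = ᶜ of { α, β, γ, δ, ε }
  { β, δ }  = { β } ∪ { δ }
  { γ, δ }  = { γ } ∪ { δ }
  { α, γ, ε }  = { α, ε } ∪ { γ }
  { β, γ, δ }  = { β, γ } ∪ { δ }
  { β, δ, ζ }  = { β } ∪ { δ, ζ }
  { α, β, ε, ζ }  = { α, ε } ∪ { β, ζ }
  { α, γ, ε, ζ }  = { α, ε } ∪ { γ, ζ }
  { α, δ, ε, ζ }  = ᶜ of { β, γ }
  (now 31)
Pass 5 adds 1:
  { α, ε, ζ }  = ᶜ of { β, γ, δ }
  (now 32)
Pass 6 adds nothing — fixpoint reached.

Therefore σ(ℰ) = { {}, { β }, { γ }, { δ }, { ζ }, { α, ε }, { β, γ }, { β, δ }, { β, ζ }, { γ, δ }, { γ, ζ }, { δ, ζ }, { α, β, ε }, { α, γ, ε }, { α, δ, ε }, { α, ε, ζ }, { β, γ, δ }, { β, γ, ζ }, { β, δ, ζ }, { γ, δ, ζ }, { α, β, γ, ε }, { α, β, δ, ε }, { α, β, ε, ζ }, { α, γ, δ, ε }, { α, γ, ε, ζ }, { α, δ, ε, ζ }, { β, γ, δ, ζ }, { α, β, γ, δ, ε }, { α, β, γ, ε, ζ }, { α, β, δ, ε, ζ }, { α, γ, δ, ε, ζ }, X } (|σ(ℰ)| = 32).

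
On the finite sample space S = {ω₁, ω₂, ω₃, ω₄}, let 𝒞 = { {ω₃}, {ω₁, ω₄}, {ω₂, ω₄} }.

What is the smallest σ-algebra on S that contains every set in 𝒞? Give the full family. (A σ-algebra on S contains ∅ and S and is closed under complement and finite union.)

Initial family (5 sets): { {}, {ω₃}, {ω₁, ω₄}, {ω₂, ω₄}, S }.
Step 1: +5 →
  {ω₁, ω₃}  = {ω₂, ω₄}ᶜ
  {ω₂, ω₃}  = {ω₁, ω₄}ᶜ
  {ω₁, ω₂, ω₄}  = {ω₃}ᶜ
  {ω₁, ω₃, ω₄}  = {ω₃} ∪ {ω₁, ω₄}
  {ω₂, ω₃, ω₄}  = {ω₃} ∪ {ω₂, ω₄}
  [10 total]
Step 2. New:
  {ω₁}  = {ω₂, ω₃, ω₄}ᶜ
  {ω₂}  = {ω₁, ω₃, ω₄}ᶜ
  {ω₁, ω₂, ω₃}  = {ω₂, ω₃} ∪ {ω₁, ω₃}
  [13 total]
Step 3: +2 →
  {ω₄}  = {ω₁, ω₂, ω₃}ᶜ
  {ω₁, ω₂}  = {ω₂} ∪ {ω₁}
  [15 total]
Step 4: +1 →
  {ω₃, ω₄}  = {ω₁, ω₂}ᶜ
  [16 total]
Step 5: stable.

σ(𝒞) = { {}, {ω₁}, {ω₂}, {ω₃}, {ω₄}, {ω₁, ω₂}, {ω₁, ω₃}, {ω₁, ω₄}, {ω₂, ω₃}, {ω₂, ω₄}, {ω₃, ω₄}, {ω₁, ω₂, ω₃}, {ω₁, ω₂, ω₄}, {ω₁, ω₃, ω₄}, {ω₂, ω₃, ω₄}, S }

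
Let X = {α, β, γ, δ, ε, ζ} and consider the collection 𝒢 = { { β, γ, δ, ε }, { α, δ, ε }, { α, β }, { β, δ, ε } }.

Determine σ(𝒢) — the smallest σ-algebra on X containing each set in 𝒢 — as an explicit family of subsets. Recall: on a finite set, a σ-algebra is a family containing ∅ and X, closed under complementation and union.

Initial family (6 sets): { ∅, { α, β }, { α, δ, ε }, { β, δ, ε }, { β, γ, δ, ε }, X }.
Round 1: 6 new —
  { α, ζ }  = complement { β, γ, δ, ε }
  { α, γ, ζ }  = complement { β, δ, ε }
  { β, γ, ζ }  = complement { α, δ, ε }
  { α, β, δ, ε }  = { α, δ, ε } ∪ { α, β }
  { γ, δ, ε, ζ }  = complement { α, β }
  { α, β, γ, δ, ε }  = { α, δ, ε } ∪ { β, γ, δ, ε }
  |family| = 12
Round 2 (8 new):
  { ζ }  = complement { α, β, γ, δ, ε }
  { γ, ζ }  = complement { α, β, δ, ε }
  { α, β, ζ }  = { α, β } ∪ { α, ζ }
  { α, β, γ, ζ }  = { α, β } ∪ { α, γ, ζ }
  { α, δ, ε, ζ }  = { α, δ, ε } ∪ { α, ζ }
  { α, β, δ, ε, ζ }  = { α, ζ } ∪ { α, β, δ, ε }
  { α, γ, δ, ε, ζ }  = { α, δ, ε } ∪ { α, γ, ζ }
  { β, γ, δ, ε, ζ }  = { γ, δ, ε, ζ } ∪ { β, γ, ζ }
  |family| = 20
Round 3: +7 →
  { α }  = complement { β, γ, δ, ε, ζ }
  { β }  = complement { α, γ, δ, ε, ζ }
  { γ }  = complement { α, β, δ, ε, ζ }
  { β, γ }  = complement { α, δ, ε, ζ }
  { δ, ε }  = complement { α, β, γ, ζ }
  { γ, δ, ε }  = complement { α, β, ζ }
  { β, δ, ε, ζ }  = { β, δ, ε } ∪ { ζ }
  |family| = 27
Round 4 adds 5:
  { α, γ }  = complement { β, δ, ε, ζ }
  { β, ζ }  = { β } ∪ { ζ }
  { α, β, γ }  = { α, β } ∪ { γ }
  { δ, ε, ζ }  = { ζ } ∪ { δ, ε }
  { α, γ, δ, ε }  = { α, δ, ε } ∪ { γ, δ, ε }
  |family| = 32
Round 5 adds nothing — fixpoint reached.

σ(𝒢) = { ∅, { α }, { β }, { γ }, { ζ }, { α, β }, { α, γ }, { α, ζ }, { β, γ }, { β, ζ }, { γ, ζ }, { δ, ε }, { α, β, γ }, { α, β, ζ }, { α, γ, ζ }, { α, δ, ε }, { β, γ, ζ }, { β, δ, ε }, { γ, δ, ε }, { δ, ε, ζ }, { α, β, γ, ζ }, { α, β, δ, ε }, { α, γ, δ, ε }, { α, δ, ε, ζ }, { β, γ, δ, ε }, { β, δ, ε, ζ }, { γ, δ, ε, ζ }, { α, β, γ, δ, ε }, { α, β, δ, ε, ζ }, { α, γ, δ, ε, ζ }, { β, γ, δ, ε, ζ }, X }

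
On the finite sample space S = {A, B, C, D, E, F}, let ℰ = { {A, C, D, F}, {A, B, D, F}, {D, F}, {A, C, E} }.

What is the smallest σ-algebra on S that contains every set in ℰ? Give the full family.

σ(ℰ) = { {}, {A}, {B}, {C}, {E}, {A, B}, {A, C}, {A, E}, {B, C}, {B, E}, {C, E}, {D, F}, {A, B, C}, {A, B, E}, {A, C, E}, {A, D, F}, {B, C, E}, {B, D, F}, {C, D, F}, {D, E, F}, {A, B, C, E}, {A, B, D, F}, {A, C, D, F}, {A, D, E, F}, {B, C, D, F}, {B, D, E, F}, {C, D, E, F}, {A, B, C, D, F}, {A, B, D, E, F}, {A, C, D, E, F}, {B, C, D, E, F}, S }

Derivation:
Start: ℰ ∪ {∅, S} = { {}, {D, F}, {A, C, E}, {A, B, D, F}, {A, C, D, F}, S }.
Iteration 1 (6 new):
  {B, E}  = complement {A, C, D, F}
  {C, E}  = complement {A, B, D, F}
  {B, D, F}  = complement {A, C, E}
  {A, B, C, E}  = complement {D, F}
  {A, B, C, D, F}  = {A, B, D, F} ∪ {A, C, D, F}
  {A, C, D, E, F}  = {A, C, D, F} ∪ {A, C, E}
  |family| = 12
Iteration 2 adds 7:
  {B}  = complement {A, C, D, E, F}
  {E}  = complement {A, B, C, D, F}
  {B, C, E}  = {B, E} ∪ {C, E}
  {B, D, E, F}  = {B, D, F} ∪ {B, E}
  {C, D, E, F}  = {C, E} ∪ {D, F}
  {A, B, D, E, F}  = {B, E} ∪ {A, B, D, F}
  {B, C, D, E, F}  = {B, D, F} ∪ {C, E}
  |family| = 19
Iteration 3: 6 new —
  {A}  = complement {B, C, D, E, F}
  {C}  = complement {A, B, D, E, F}
  {A, B}  = complement {C, D, E, F}
  {A, C}  = complement {B, D, E, F}
  {A, D, F}  = complement {B, C, E}
  {D, E, F}  = {D, F} ∪ {E}
  |family| = 25
Iteration 4: +7 →
  {A, E}  = {E} ∪ {A}
  {B, C}  = {B} ∪ {C}
  {A, B, C}  = complement {D, E, F}
  {A, B, E}  = {B, E} ∪ {A, B}
  {C, D, F}  = {C} ∪ {D, F}
  {A, D, E, F}  = {A, D, F} ∪ {E}
  {B, C, D, F}  = {B, D, F} ∪ {C}
  |family| = 32
Iteration 5: no new sets; the family is a σ-algebra.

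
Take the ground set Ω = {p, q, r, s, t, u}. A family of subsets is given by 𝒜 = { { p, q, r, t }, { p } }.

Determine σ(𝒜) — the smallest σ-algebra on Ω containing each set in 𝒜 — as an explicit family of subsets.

Initial family (4 sets): { {  }, { p }, { p, q, r, t }, Ω }.
Round 1: +2 →
  { s, u }  = ᶜ of { p, q, r, t }
  { q, r, s, t, u }  = ᶜ of { p }
  [6 total]
Round 2. New:
  { p, s, u }  = { s, u } ∪ { p }
  [7 total]
Round 3. New:
  { q, r, t }  = ᶜ of { p, s, u }
  [8 total]
Round 4: closed — nothing new.

Hence σ(𝒜) has 8 members: { {  }, { p }, { s, u }, { p, s, u }, { q, r, t }, { p, q, r, t }, { q, r, s, t, u }, Ω }.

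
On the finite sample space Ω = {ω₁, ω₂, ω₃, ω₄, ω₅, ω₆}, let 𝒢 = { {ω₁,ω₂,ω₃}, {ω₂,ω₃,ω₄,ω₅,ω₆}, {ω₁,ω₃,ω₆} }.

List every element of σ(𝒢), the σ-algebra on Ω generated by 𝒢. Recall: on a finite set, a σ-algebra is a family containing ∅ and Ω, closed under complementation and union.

Seed the family with 𝒢 together with ∅ and Ω: { ∅, {ω₁,ω₂,ω₃}, {ω₁,ω₃,ω₆}, {ω₂,ω₃,ω₄,ω₅,ω₆}, Ω }.
Step 1. New:
  {ω₁}  = complement {ω₂,ω₃,ω₄,ω₅,ω₆}
  {ω₂,ω₄,ω₅}  = complement {ω₁,ω₃,ω₆}
  {ω₄,ω₅,ω₆}  = complement {ω₁,ω₂,ω₃}
  {ω₁,ω₂,ω₃,ω₆}  = {ω₁,ω₂,ω₃} ∪ {ω₁,ω₃,ω₆}
  |family| = 9
Step 2. New:
  {ω₄,ω₅}  = complement {ω₁,ω₂,ω₃,ω₆}
  {ω₁,ω₂,ω₄,ω₅}  = {ω₂,ω₄,ω₅} ∪ {ω₁}
  {ω₁,ω₄,ω₅,ω₆}  = {ω₄,ω₅,ω₆} ∪ {ω₁}
  {ω₂,ω₄,ω₅,ω₆}  = {ω₄,ω₅,ω₆} ∪ {ω₂,ω₄,ω₅}
  {ω₁,ω₂,ω₃,ω₄,ω₅}  = {ω₁,ω₂,ω₃} ∪ {ω₂,ω₄,ω₅}
  {ω₁,ω₃,ω₄,ω₅,ω₆}  = {ω₁,ω₃,ω₆} ∪ {ω₄,ω₅,ω₆}
  |family| = 15
Step 3. New:
  {ω₂}  = complement {ω₁,ω₃,ω₄,ω₅,ω₆}
  {ω₆}  = complement {ω₁,ω₂,ω₃,ω₄,ω₅}
  {ω₁,ω₃}  = complement {ω₂,ω₄,ω₅,ω₆}
  {ω₂,ω₃}  = complement {ω₁,ω₄,ω₅,ω₆}
  {ω₃,ω₆}  = complement {ω₁,ω₂,ω₄,ω₅}
  {ω₁,ω₄,ω₅}  = {ω₄,ω₅} ∪ {ω₁}
  {ω₁,ω₂,ω₄,ω₅,ω₆}  = {ω₂,ω₄,ω₅,ω₆} ∪ {ω₁,ω₄,ω₅,ω₆}
  |family| = 22
Step 4. New:
  {ω₃}  = complement {ω₁,ω₂,ω₄,ω₅,ω₆}
  {ω₁,ω₂}  = {ω₂} ∪ {ω₁}
  {ω₁,ω₆}  = {ω₆} ∪ {ω₁}
  {ω₂,ω₆}  = {ω₂} ∪ {ω₆}
  {ω₂,ω₃,ω₆}  = complement {ω₁,ω₄,ω₅}
  {ω₁,ω₃,ω₄,ω₅}  = {ω₄,ω₅} ∪ {ω₁,ω₃}
  {ω₂,ω₃,ω₄,ω₅}  = {ω₄,ω₅} ∪ {ω₂,ω₃}
  {ω₃,ω₄,ω₅,ω₆}  = {ω₄,ω₅} ∪ {ω₃,ω₆}
  |family| = 30
Step 5: 2 new —
  {ω₁,ω₂,ω₆}  = {ω₁,ω₂} ∪ {ω₁,ω₆}
  {ω₃,ω₄,ω₅}  = {ω₄,ω₅} ∪ {ω₃}
  |family| = 32
Step 6: stable.

Hence σ(𝒢) has 32 members: { ∅, {ω₁}, {ω₂}, {ω₃}, {ω₆}, {ω₁,ω₂}, {ω₁,ω₃}, {ω₁,ω₆}, {ω₂,ω₃}, {ω₂,ω₆}, {ω₃,ω₆}, {ω₄,ω₅}, {ω₁,ω₂,ω₃}, {ω₁,ω₂,ω₆}, {ω₁,ω₃,ω₆}, {ω₁,ω₄,ω₅}, {ω₂,ω₃,ω₆}, {ω₂,ω₄,ω₅}, {ω₃,ω₄,ω₅}, {ω₄,ω₅,ω₆}, {ω₁,ω₂,ω₃,ω₆}, {ω₁,ω₂,ω₄,ω₅}, {ω₁,ω₃,ω₄,ω₅}, {ω₁,ω₄,ω₅,ω₆}, {ω₂,ω₃,ω₄,ω₅}, {ω₂,ω₄,ω₅,ω₆}, {ω₃,ω₄,ω₅,ω₆}, {ω₁,ω₂,ω₃,ω₄,ω₅}, {ω₁,ω₂,ω₄,ω₅,ω₆}, {ω₁,ω₃,ω₄,ω₅,ω₆}, {ω₂,ω₃,ω₄,ω₅,ω₆}, Ω }.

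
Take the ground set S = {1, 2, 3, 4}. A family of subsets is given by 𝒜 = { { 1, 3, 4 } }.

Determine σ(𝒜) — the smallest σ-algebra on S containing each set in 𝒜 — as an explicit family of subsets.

Begin from { ∅, { 1, 3, 4 }, S } (that is, 𝒜 plus ∅ and S).
Pass 1 (1 new):
  { 2 }  = { 1, 3, 4 }ᶜ
  — 4 sets.
Pass 2 adds nothing — fixpoint reached.

σ(𝒜) = { ∅, { 2 }, { 1, 3, 4 }, S }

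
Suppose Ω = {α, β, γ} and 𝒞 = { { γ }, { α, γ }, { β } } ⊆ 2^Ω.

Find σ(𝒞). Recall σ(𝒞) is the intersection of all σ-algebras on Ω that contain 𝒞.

Start: 𝒞 ∪ {∅, Ω} = { {}, { β }, { γ }, { α, γ }, Ω }.
Pass 1. New:
  { α, β }  = { γ }ᶜ
  { β, γ }  = { γ } ∪ { β }
  |family| = 7
Pass 2 (1 new):
  { α }  = { β, γ }ᶜ
  |family| = 8
Pass 3: stable.

Therefore σ(𝒞) = { {}, { α }, { β }, { γ }, { α, β }, { α, γ }, { β, γ }, Ω } (|σ(𝒞)| = 8).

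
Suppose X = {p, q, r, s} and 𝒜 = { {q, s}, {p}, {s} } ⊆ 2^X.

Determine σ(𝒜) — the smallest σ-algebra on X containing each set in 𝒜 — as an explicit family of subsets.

σ(𝒜) = { ∅, {p}, {q}, {r}, {s}, {p, q}, {p, r}, {p, s}, {q, r}, {q, s}, {r, s}, {p, q, r}, {p, q, s}, {p, r, s}, {q, r, s}, X }

Trace:
Initial family (5 sets): { ∅, {p}, {s}, {q, s}, X }.
Pass 1 adds 5:
  {p, r}  = ᶜ of {q, s}
  {p, s}  = {s} ∪ {p}
  {p, q, r}  = ᶜ of {s}
  {p, q, s}  = {q, s} ∪ {p}
  {q, r, s}  = ᶜ of {p}
  — 10 sets.
Pass 2: 3 new —
  {r}  = ᶜ of {p, q, s}
  {q, r}  = ᶜ of {p, s}
  {p, r, s}  = {p, s} ∪ {p, r}
  — 13 sets.
Pass 3 (2 new):
  {q}  = ᶜ of {p, r, s}
  {r, s}  = {r} ∪ {s}
  — 15 sets.
Pass 4: +1 →
  {p, q}  = ᶜ of {r, s}
  — 16 sets.
Pass 5: no new sets; the family is a σ-algebra.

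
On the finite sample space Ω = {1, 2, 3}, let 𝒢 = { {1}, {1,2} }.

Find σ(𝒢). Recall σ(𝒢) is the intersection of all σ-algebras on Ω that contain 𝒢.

Seed the family with 𝒢 together with ∅ and Ω: { {}, {1}, {1,2}, Ω }.
Step 1 adds 2:
  {3}  = {1,2}ᶜ
  {2,3}  = {1}ᶜ
  — 6 sets.
Step 2 adds 1:
  {1,3}  = {3} ∪ {1}
  — 7 sets.
Step 3 adds 1:
  {2}  = {1,3}ᶜ
  — 8 sets.
Step 4: stable.

|σ(𝒢)| = 8.  σ(𝒢) = { {}, {1}, {2}, {3}, {1,2}, {1,3}, {2,3}, Ω }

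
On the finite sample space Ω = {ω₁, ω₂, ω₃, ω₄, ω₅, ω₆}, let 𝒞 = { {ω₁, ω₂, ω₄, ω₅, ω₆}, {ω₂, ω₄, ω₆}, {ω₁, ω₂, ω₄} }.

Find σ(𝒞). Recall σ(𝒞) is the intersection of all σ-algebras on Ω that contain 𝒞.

Initial family (5 sets): { {}, {ω₁, ω₂, ω₄}, {ω₂, ω₄, ω₆}, {ω₁, ω₂, ω₄, ω₅, ω₆}, Ω }.
Round 1 adds 4:
  {ω₃}  = {ω₁, ω₂, ω₄, ω₅, ω₆}ᶜ
  {ω₁, ω₃, ω₅}  = {ω₂, ω₄, ω₆}ᶜ
  {ω₃, ω₅, ω₆}  = {ω₁, ω₂, ω₄}ᶜ
  {ω₁, ω₂, ω₄, ω₆}  = {ω₂, ω₄, ω₆} ∪ {ω₁, ω₂, ω₄}
  |family| = 9
Round 2. New:
  {ω₃, ω₅}  = {ω₁, ω₂, ω₄, ω₆}ᶜ
  {ω₁, ω₂, ω₃, ω₄}  = {ω₁, ω₂, ω₄} ∪ {ω₃}
  {ω₁, ω₃, ω₅, ω₆}  = {ω₁, ω₃, ω₅} ∪ {ω₃, ω₅, ω₆}
  {ω₂, ω₃, ω₄, ω₆}  = {ω₂, ω₄, ω₆} ∪ {ω₃}
  {ω₁, ω₂, ω₃, ω₄, ω₅}  = {ω₁, ω₃, ω₅} ∪ {ω₁, ω₂, ω₄}
  {ω₁, ω₂, ω₃, ω₄, ω₆}  = {ω₁, ω₂, ω₄, ω₆} ∪ {ω₃}
  {ω₂, ω₃, ω₄, ω₅, ω₆}  = {ω₂, ω₄, ω₆} ∪ {ω₃, ω₅, ω₆}
  |family| = 16
Round 3 (6 new):
  {ω₁}  = {ω₂, ω₃, ω₄, ω₅, ω₆}ᶜ
  {ω₅}  = {ω₁, ω₂, ω₃, ω₄, ω₆}ᶜ
  {ω₆}  = {ω₁, ω₂, ω₃, ω₄, ω₅}ᶜ
  {ω₁, ω₅}  = {ω₂, ω₃, ω₄, ω₆}ᶜ
  {ω₂, ω₄}  = {ω₁, ω₃, ω₅, ω₆}ᶜ
  {ω₅, ω₆}  = {ω₁, ω₂, ω₃, ω₄}ᶜ
  |family| = 22
Round 4: +9 →
  {ω₁, ω₃}  = {ω₃} ∪ {ω₁}
  {ω₁, ω₆}  = {ω₆} ∪ {ω₁}
  {ω₃, ω₆}  = {ω₆} ∪ {ω₃}
  {ω₁, ω₅, ω₆}  = {ω₅, ω₆} ∪ {ω₁, ω₅}
  {ω₂, ω₃, ω₄}  = {ω₃} ∪ {ω₂, ω₄}
  {ω₂, ω₄, ω₅}  = {ω₅} ∪ {ω₂, ω₄}
  {ω₁, ω₂, ω₄, ω₅}  = {ω₁, ω₂, ω₄} ∪ {ω₅}
  {ω₂, ω₃, ω₄, ω₅}  = {ω₃, ω₅} ∪ {ω₂, ω₄}
  {ω₂, ω₄, ω₅, ω₆}  = {ω₂, ω₄, ω₆} ∪ {ω₅, ω₆}
  |family| = 31
Round 5: +1 →
  {ω₁, ω₃, ω₆}  = {ω₂, ω₄, ω₅}ᶜ
  |family| = 32
Round 6: closed — nothing new.

σ(𝒞) = { {}, {ω₁}, {ω₃}, {ω₅}, {ω₆}, {ω₁, ω₃}, {ω₁, ω₅}, {ω₁, ω₆}, {ω₂, ω₄}, {ω₃, ω₅}, {ω₃, ω₆}, {ω₅, ω₆}, {ω₁, ω₂, ω₄}, {ω₁, ω₃, ω₅}, {ω₁, ω₃, ω₆}, {ω₁, ω₅, ω₆}, {ω₂, ω₃, ω₄}, {ω₂, ω₄, ω₅}, {ω₂, ω₄, ω₆}, {ω₃, ω₅, ω₆}, {ω₁, ω₂, ω₃, ω₄}, {ω₁, ω₂, ω₄, ω₅}, {ω₁, ω₂, ω₄, ω₆}, {ω₁, ω₃, ω₅, ω₆}, {ω₂, ω₃, ω₄, ω₅}, {ω₂, ω₃, ω₄, ω₆}, {ω₂, ω₄, ω₅, ω₆}, {ω₁, ω₂, ω₃, ω₄, ω₅}, {ω₁, ω₂, ω₃, ω₄, ω₆}, {ω₁, ω₂, ω₄, ω₅, ω₆}, {ω₂, ω₃, ω₄, ω₅, ω₆}, Ω }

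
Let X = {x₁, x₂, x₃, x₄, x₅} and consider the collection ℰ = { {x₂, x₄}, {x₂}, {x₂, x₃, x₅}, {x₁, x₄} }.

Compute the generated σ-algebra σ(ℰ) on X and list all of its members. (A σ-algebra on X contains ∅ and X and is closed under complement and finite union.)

Take S₀ = ℰ ∪ {∅, X} = { {}, {x₂}, {x₁, x₄}, {x₂, x₄}, {x₂, x₃, x₅}, X }.
Step 1: 4 new —
  {x₁, x₂, x₄}  = {x₁, x₄} ∪ {x₂}
  {x₁, x₃, x₅}  = X∖{x₂, x₄}
  {x₁, x₃, x₄, x₅}  = X∖{x₂}
  {x₂, x₃, x₄, x₅}  = {x₂, x₃, x₅} ∪ {x₂, x₄}
  |family| = 10
Step 2: +3 →
  {x₁}  = X∖{x₂, x₃, x₄, x₅}
  {x₃, x₅}  = X∖{x₁, x₂, x₄}
  {x₁, x₂, x₃, x₅}  = {x₁, x₃, x₅} ∪ {x₂}
  |family| = 13
Step 3 adds 2:
  {x₄}  = X∖{x₁, x₂, x₃, x₅}
  {x₁, x₂}  = {x₂} ∪ {x₁}
  |family| = 15
Step 4: +1 →
  {x₃, x₄, x₅}  = X∖{x₁, x₂}
  |family| = 16
Step 5: closed — nothing new.

σ(ℰ) = { {}, {x₁}, {x₂}, {x₄}, {x₁, x₂}, {x₁, x₄}, {x₂, x₄}, {x₃, x₅}, {x₁, x₂, x₄}, {x₁, x₃, x₅}, {x₂, x₃, x₅}, {x₃, x₄, x₅}, {x₁, x₂, x₃, x₅}, {x₁, x₃, x₄, x₅}, {x₂, x₃, x₄, x₅}, X }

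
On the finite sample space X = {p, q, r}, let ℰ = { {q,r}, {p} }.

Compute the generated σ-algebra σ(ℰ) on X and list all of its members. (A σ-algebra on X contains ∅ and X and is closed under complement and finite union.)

|σ(ℰ)| = 4.  σ(ℰ) = { {}, {p}, {q,r}, X }

Check:
Begin from { {}, {p}, {q,r}, X } (that is, ℰ plus ∅ and X).
Iteration 1 adds nothing — fixpoint reached.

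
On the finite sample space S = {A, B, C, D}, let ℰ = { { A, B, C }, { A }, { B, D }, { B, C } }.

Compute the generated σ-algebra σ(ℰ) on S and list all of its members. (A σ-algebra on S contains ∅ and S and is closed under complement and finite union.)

Take S₀ = ℰ ∪ {∅, S} = { ∅, { A }, { B, C }, { B, D }, { A, B, C }, S }.
Pass 1 adds 5:
  { D }  = ᶜ of { A, B, C }
  { A, C }  = ᶜ of { B, D }
  { A, D }  = ᶜ of { B, C }
  { A, B, D }  = { B, D } ∪ { A }
  { B, C, D }  = ᶜ of { A }
Pass 2: +2 →
  { C }  = ᶜ of { A, B, D }
  { A, C, D }  = { A, D } ∪ { A, C }
Pass 3. New:
  { B }  = ᶜ of { A, C, D }
  { C, D }  = { C } ∪ { D }
Pass 4: 1 new —
  { A, B }  = ᶜ of { C, D }
After Pass 5 the family is unchanged; done.

Hence σ(ℰ) has 16 members: { ∅, { A }, { B }, { C }, { D }, { A, B }, { A, C }, { A, D }, { B, C }, { B, D }, { C, D }, { A, B, C }, { A, B, D }, { A, C, D }, { B, C, D }, S }.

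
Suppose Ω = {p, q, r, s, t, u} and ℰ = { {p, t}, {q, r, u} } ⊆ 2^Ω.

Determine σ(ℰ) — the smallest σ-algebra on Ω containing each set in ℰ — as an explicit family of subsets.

Answer: σ(ℰ) = { ∅, {s}, {p, t}, {p, s, t}, {q, r, u}, {q, r, s, u}, {p, q, r, t, u}, Ω }

Working:
Initial family (4 sets): { ∅, {p, t}, {q, r, u}, Ω }.
Pass 1 (3 new):
  {p, s, t}  = ᶜ of {q, r, u}
  {q, r, s, u}  = ᶜ of {p, t}
  {p, q, r, t, u}  = {q, r, u} ∪ {p, t}
  — 7 sets.
Pass 2. New:
  {s}  = ᶜ of {p, q, r, t, u}
  — 8 sets.
After Pass 3 the family is unchanged; done.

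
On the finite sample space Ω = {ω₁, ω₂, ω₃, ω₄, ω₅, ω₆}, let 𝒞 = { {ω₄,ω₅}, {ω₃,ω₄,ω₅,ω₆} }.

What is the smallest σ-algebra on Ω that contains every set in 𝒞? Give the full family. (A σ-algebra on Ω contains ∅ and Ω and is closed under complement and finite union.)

σ(𝒞) = { {}, {ω₁,ω₂}, {ω₃,ω₆}, {ω₄,ω₅}, {ω₁,ω₂,ω₃,ω₆}, {ω₁,ω₂,ω₄,ω₅}, {ω₃,ω₄,ω₅,ω₆}, Ω }

Check:
Seed the family with 𝒞 together with ∅ and Ω: { {}, {ω₄,ω₅}, {ω₃,ω₄,ω₅,ω₆}, Ω }.
Step 1: +2 →
  {ω₁,ω₂}  = complement {ω₃,ω₄,ω₅,ω₆}
  {ω₁,ω₂,ω₃,ω₆}  = complement {ω₄,ω₅}
  (now 6)
Step 2 (1 new):
  {ω₁,ω₂,ω₄,ω₅}  = {ω₄,ω₅} ∪ {ω₁,ω₂}
  (now 7)
Step 3: +1 →
  {ω₃,ω₆}  = complement {ω₁,ω₂,ω₄,ω₅}
  (now 8)
Step 4: no new sets; the family is a σ-algebra.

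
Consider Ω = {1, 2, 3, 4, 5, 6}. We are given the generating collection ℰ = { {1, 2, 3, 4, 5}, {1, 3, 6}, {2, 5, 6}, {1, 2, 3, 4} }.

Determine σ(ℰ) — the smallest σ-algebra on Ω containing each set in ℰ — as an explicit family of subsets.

|σ(ℰ)| = 32.  σ(ℰ) = { ∅, {2}, {4}, {5}, {6}, {1, 3}, {2, 4}, {2, 5}, {2, 6}, {4, 5}, {4, 6}, {5, 6}, {1, 2, 3}, {1, 3, 4}, {1, 3, 5}, {1, 3, 6}, {2, 4, 5}, {2, 4, 6}, {2, 5, 6}, {4, 5, 6}, {1, 2, 3, 4}, {1, 2, 3, 5}, {1, 2, 3, 6}, {1, 3, 4, 5}, {1, 3, 4, 6}, {1, 3, 5, 6}, {2, 4, 5, 6}, {1, 2, 3, 4, 5}, {1, 2, 3, 4, 6}, {1, 2, 3, 5, 6}, {1, 3, 4, 5, 6}, Ω }

Derivation:
Start: ℰ ∪ {∅, Ω} = { ∅, {1, 3, 6}, {2, 5, 6}, {1, 2, 3, 4}, {1, 2, 3, 4, 5}, Ω }.
Step 1: +6 →
  {6}  = Ω∖{1, 2, 3, 4, 5}
  {5, 6}  = Ω∖{1, 2, 3, 4}
  {1, 3, 4}  = Ω∖{2, 5, 6}
  {2, 4, 5}  = Ω∖{1, 3, 6}
  {1, 2, 3, 4, 6}  = {1, 3, 6} ∪ {1, 2, 3, 4}
  {1, 2, 3, 5, 6}  = {1, 3, 6} ∪ {2, 5, 6}
  |family| = 12
Step 2: 6 new —
  {4}  = Ω∖{1, 2, 3, 5, 6}
  {5}  = Ω∖{1, 2, 3, 4, 6}
  {1, 3, 4, 6}  = {1, 3, 6} ∪ {1, 3, 4}
  {1, 3, 5, 6}  = {5, 6} ∪ {1, 3, 6}
  {2, 4, 5, 6}  = {5, 6} ∪ {2, 4, 5}
  {1, 3, 4, 5, 6}  = {5, 6} ∪ {1, 3, 4}
  |family| = 18
Step 3: 8 new —
  {2}  = Ω∖{1, 3, 4, 5, 6}
  {1, 3}  = Ω∖{2, 4, 5, 6}
  {2, 4}  = Ω∖{1, 3, 5, 6}
  {2, 5}  = Ω∖{1, 3, 4, 6}
  {4, 5}  = {4} ∪ {5}
  {4, 6}  = {4} ∪ {6}
  {4, 5, 6}  = {5, 6} ∪ {4}
  {1, 3, 4, 5}  = {1, 3, 4} ∪ {5}
  |family| = 26
Step 4 (6 new):
  {2, 6}  = Ω∖{1, 3, 4, 5}
  {1, 2, 3}  = Ω∖{4, 5, 6}
  {1, 3, 5}  = {5} ∪ {1, 3}
  {2, 4, 6}  = {2} ∪ {4, 6}
  {1, 2, 3, 5}  = Ω∖{4, 6}
  {1, 2, 3, 6}  = Ω∖{4, 5}
  |family| = 32
Step 5 adds nothing — fixpoint reached.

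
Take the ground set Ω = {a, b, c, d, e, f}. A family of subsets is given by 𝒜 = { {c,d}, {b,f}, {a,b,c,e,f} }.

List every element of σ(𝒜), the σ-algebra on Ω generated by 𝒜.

|σ(𝒜)| = 16.  σ(𝒜) = { {}, {c}, {d}, {a,e}, {b,f}, {c,d}, {a,c,e}, {a,d,e}, {b,c,f}, {b,d,f}, {a,b,e,f}, {a,c,d,e}, {b,c,d,f}, {a,b,c,e,f}, {a,b,d,e,f}, Ω }

Derivation:
Start: 𝒜 ∪ {∅, Ω} = { {}, {b,f}, {c,d}, {a,b,c,e,f}, Ω }.
Iteration 1 (4 new):
  {d}  = {a,b,c,e,f}ᶜ
  {a,b,e,f}  = {c,d}ᶜ
  {a,c,d,e}  = {b,f}ᶜ
  {b,c,d,f}  = {c,d} ∪ {b,f}
  |family| = 9
Iteration 2 adds 3:
  {a,e}  = {b,c,d,f}ᶜ
  {b,d,f}  = {b,f} ∪ {d}
  {a,b,d,e,f}  = {d} ∪ {a,b,e,f}
  |family| = 12
Iteration 3: +3 →
  {c}  = {a,b,d,e,f}ᶜ
  {a,c,e}  = {b,d,f}ᶜ
  {a,d,e}  = {a,e} ∪ {d}
  |family| = 15
Iteration 4 adds 1:
  {b,c,f}  = {a,d,e}ᶜ
  |family| = 16
Iteration 5: no new sets; the family is a σ-algebra.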